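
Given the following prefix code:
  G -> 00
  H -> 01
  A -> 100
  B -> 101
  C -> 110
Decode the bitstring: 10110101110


Decoding step by step:
Bits 101 -> B
Bits 101 -> B
Bits 01 -> H
Bits 110 -> C


Decoded message: BBHC


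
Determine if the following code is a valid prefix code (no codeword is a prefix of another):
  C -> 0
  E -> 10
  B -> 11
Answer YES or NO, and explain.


Checking each pair (does one codeword prefix another?):
  C='0' vs E='10': no prefix
  C='0' vs B='11': no prefix
  E='10' vs C='0': no prefix
  E='10' vs B='11': no prefix
  B='11' vs C='0': no prefix
  B='11' vs E='10': no prefix
No violation found over all pairs.

YES -- this is a valid prefix code. No codeword is a prefix of any other codeword.


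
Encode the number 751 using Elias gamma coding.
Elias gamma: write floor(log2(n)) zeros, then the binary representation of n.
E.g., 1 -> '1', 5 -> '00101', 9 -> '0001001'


num_bits = floor(log2(751)) + 1 = 10
leading_zeros = num_bits - 1 = 9
binary(751) = 1011101111

Elias gamma(751) = '000000000' + '1011101111' = 0000000001011101111 (19 bits)


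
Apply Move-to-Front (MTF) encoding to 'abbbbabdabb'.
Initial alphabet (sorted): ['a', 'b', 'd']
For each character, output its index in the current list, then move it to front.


MTF encoding:
'a': index 0 in ['a', 'b', 'd'] -> ['a', 'b', 'd']
'b': index 1 in ['a', 'b', 'd'] -> ['b', 'a', 'd']
'b': index 0 in ['b', 'a', 'd'] -> ['b', 'a', 'd']
'b': index 0 in ['b', 'a', 'd'] -> ['b', 'a', 'd']
'b': index 0 in ['b', 'a', 'd'] -> ['b', 'a', 'd']
'a': index 1 in ['b', 'a', 'd'] -> ['a', 'b', 'd']
'b': index 1 in ['a', 'b', 'd'] -> ['b', 'a', 'd']
'd': index 2 in ['b', 'a', 'd'] -> ['d', 'b', 'a']
'a': index 2 in ['d', 'b', 'a'] -> ['a', 'd', 'b']
'b': index 2 in ['a', 'd', 'b'] -> ['b', 'a', 'd']
'b': index 0 in ['b', 'a', 'd'] -> ['b', 'a', 'd']


Output: [0, 1, 0, 0, 0, 1, 1, 2, 2, 2, 0]


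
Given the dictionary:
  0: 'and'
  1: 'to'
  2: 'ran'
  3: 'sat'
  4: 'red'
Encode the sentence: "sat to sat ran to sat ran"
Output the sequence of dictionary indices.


Look up each word in the dictionary:
  'sat' -> 3
  'to' -> 1
  'sat' -> 3
  'ran' -> 2
  'to' -> 1
  'sat' -> 3
  'ran' -> 2

Encoded: [3, 1, 3, 2, 1, 3, 2]


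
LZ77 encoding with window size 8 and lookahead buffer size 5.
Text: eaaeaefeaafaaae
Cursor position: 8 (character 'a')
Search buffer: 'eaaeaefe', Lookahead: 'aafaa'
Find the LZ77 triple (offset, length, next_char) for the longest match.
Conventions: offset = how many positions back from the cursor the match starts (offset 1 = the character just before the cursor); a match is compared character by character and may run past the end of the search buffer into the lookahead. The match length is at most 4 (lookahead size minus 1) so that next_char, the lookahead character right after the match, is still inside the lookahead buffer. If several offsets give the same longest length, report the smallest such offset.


Try each offset into the search buffer:
  offset=1 (pos 7, char 'e'): match length 0
  offset=2 (pos 6, char 'f'): match length 0
  offset=3 (pos 5, char 'e'): match length 0
  offset=4 (pos 4, char 'a'): match length 1
  offset=5 (pos 3, char 'e'): match length 0
  offset=6 (pos 2, char 'a'): match length 1
  offset=7 (pos 1, char 'a'): match length 2
  offset=8 (pos 0, char 'e'): match length 0
Longest match has length 2 at offset 7.
next_char = character at position 8 + 2 = 10 -> 'f'

Best match: offset=7, length=2 (matching 'aa' starting at position 1)
LZ77 triple: (7, 2, 'f')


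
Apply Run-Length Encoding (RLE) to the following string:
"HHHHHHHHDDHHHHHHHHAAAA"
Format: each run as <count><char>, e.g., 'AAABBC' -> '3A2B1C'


Scanning runs left to right:
  i=0: run of 'H' x 8 -> '8H'
  i=8: run of 'D' x 2 -> '2D'
  i=10: run of 'H' x 8 -> '8H'
  i=18: run of 'A' x 4 -> '4A'

RLE = 8H2D8H4A


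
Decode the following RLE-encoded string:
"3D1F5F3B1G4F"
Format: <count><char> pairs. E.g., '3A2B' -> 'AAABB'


Expanding each <count><char> pair:
  3D -> 'DDD'
  1F -> 'F'
  5F -> 'FFFFF'
  3B -> 'BBB'
  1G -> 'G'
  4F -> 'FFFF'

Decoded = DDDFFFFFFBBBGFFFF


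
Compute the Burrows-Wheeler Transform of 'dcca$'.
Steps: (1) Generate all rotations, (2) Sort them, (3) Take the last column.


Rotations (sorted):
  0: $dcca -> last char: a
  1: a$dcc -> last char: c
  2: ca$dc -> last char: c
  3: cca$d -> last char: d
  4: dcca$ -> last char: $


BWT = accd$


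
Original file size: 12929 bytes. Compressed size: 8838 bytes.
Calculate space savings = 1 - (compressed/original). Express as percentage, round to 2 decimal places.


ratio = compressed/original = 8838/12929 = 0.68358
savings = 1 - ratio = 1 - 0.68358 = 0.31642
as a percentage: 0.31642 * 100 = 31.64%

Space savings = 1 - 8838/12929 = 31.64%


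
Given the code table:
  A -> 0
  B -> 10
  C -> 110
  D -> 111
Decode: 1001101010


Decoding:
10 -> B
0 -> A
110 -> C
10 -> B
10 -> B


Result: BACBB


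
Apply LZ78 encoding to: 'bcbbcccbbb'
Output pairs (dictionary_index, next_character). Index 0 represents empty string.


LZ78 encoding steps:
Dictionary: {0: ''}
Step 1: w='' (idx 0), next='b' -> output (0, 'b'), add 'b' as idx 1
Step 2: w='' (idx 0), next='c' -> output (0, 'c'), add 'c' as idx 2
Step 3: w='b' (idx 1), next='b' -> output (1, 'b'), add 'bb' as idx 3
Step 4: w='c' (idx 2), next='c' -> output (2, 'c'), add 'cc' as idx 4
Step 5: w='c' (idx 2), next='b' -> output (2, 'b'), add 'cb' as idx 5
Step 6: w='bb' (idx 3), end of input -> output (3, '')


Encoded: [(0, 'b'), (0, 'c'), (1, 'b'), (2, 'c'), (2, 'b'), (3, '')]


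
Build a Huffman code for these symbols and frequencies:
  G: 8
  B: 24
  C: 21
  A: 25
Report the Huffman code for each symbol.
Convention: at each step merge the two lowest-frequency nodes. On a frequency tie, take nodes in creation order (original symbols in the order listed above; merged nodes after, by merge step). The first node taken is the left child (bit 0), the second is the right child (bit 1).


Huffman tree construction:
Step 1: Merge G(8) + C(21) = 29
Step 2: Merge B(24) + A(25) = 49
Step 3: Merge (G+C)(29) + (B+A)(49) = 78
Read each symbol's code off the tree from the root (left child = 0, right child = 1).

Codes:
  G: 00 (length 2)
  B: 10 (length 2)
  C: 01 (length 2)
  A: 11 (length 2)
Average code length: 156/78 = 2.0000 bits/symbol


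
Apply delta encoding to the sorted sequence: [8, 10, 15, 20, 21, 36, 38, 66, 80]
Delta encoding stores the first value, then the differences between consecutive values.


First value: 8
Deltas:
  10 - 8 = 2
  15 - 10 = 5
  20 - 15 = 5
  21 - 20 = 1
  36 - 21 = 15
  38 - 36 = 2
  66 - 38 = 28
  80 - 66 = 14


Delta encoded: [8, 2, 5, 5, 1, 15, 2, 28, 14]


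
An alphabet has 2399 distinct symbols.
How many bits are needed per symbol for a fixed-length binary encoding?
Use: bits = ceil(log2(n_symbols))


log2(2399) = 11.2282
Bracket: 2^11 = 2048 < 2399 <= 2^12 = 4096
So ceil(log2(2399)) = 12

bits = ceil(log2(2399)) = ceil(11.2282) = 12 bits


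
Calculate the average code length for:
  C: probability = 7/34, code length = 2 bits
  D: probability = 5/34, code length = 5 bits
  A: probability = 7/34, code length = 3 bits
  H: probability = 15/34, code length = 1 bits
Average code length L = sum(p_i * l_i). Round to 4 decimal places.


Weighted contributions p_i * l_i:
  C: (7/34) * 2 = 14/34
  D: (5/34) * 5 = 25/34
  A: (7/34) * 3 = 21/34
  H: (15/34) * 1 = 15/34
Sum = (14 + 25 + 21 + 15)/34 = 75/34

L = 75/34 = 2.2059 bits/symbol


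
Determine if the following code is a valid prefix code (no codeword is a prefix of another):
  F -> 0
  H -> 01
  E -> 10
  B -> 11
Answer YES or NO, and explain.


Checking each pair (does one codeword prefix another?):
  F='0' vs H='01': prefix -- VIOLATION

NO -- this is NOT a valid prefix code. F (0) is a prefix of H (01).


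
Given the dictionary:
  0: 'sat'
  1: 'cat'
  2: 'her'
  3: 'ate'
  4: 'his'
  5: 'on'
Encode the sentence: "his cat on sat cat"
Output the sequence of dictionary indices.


Look up each word in the dictionary:
  'his' -> 4
  'cat' -> 1
  'on' -> 5
  'sat' -> 0
  'cat' -> 1

Encoded: [4, 1, 5, 0, 1]


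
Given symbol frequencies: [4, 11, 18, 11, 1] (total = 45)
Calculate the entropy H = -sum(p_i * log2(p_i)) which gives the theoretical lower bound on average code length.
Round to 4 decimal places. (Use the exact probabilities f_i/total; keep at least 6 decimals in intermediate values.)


Per-symbol terms -p_i * log2(p_i) with p_i = f_i/45:
  p = 4/45 = 0.088889: log2(p) = -3.491853, -p*log2(p) = 0.310387
  p = 11/45 = 0.244444: log2(p) = -2.032421, -p*log2(p) = 0.496814
  p = 18/45 = 0.400000: log2(p) = -1.321928, -p*log2(p) = 0.528771
  p = 11/45 = 0.244444: log2(p) = -2.032421, -p*log2(p) = 0.496814
  p = 1/45 = 0.022222: log2(p) = -5.491853, -p*log2(p) = 0.122041
H = 0.310387 + 0.496814 + 0.528771 + 0.496814 + 0.122041 = 1.954827

H = 1.9548 bits/symbol


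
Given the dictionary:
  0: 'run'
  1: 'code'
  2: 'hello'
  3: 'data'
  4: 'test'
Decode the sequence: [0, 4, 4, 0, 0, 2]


Look up each index in the dictionary:
  0 -> 'run'
  4 -> 'test'
  4 -> 'test'
  0 -> 'run'
  0 -> 'run'
  2 -> 'hello'

Decoded: "run test test run run hello"


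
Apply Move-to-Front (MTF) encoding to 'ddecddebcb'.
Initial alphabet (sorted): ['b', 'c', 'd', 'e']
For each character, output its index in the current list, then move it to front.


MTF encoding:
'd': index 2 in ['b', 'c', 'd', 'e'] -> ['d', 'b', 'c', 'e']
'd': index 0 in ['d', 'b', 'c', 'e'] -> ['d', 'b', 'c', 'e']
'e': index 3 in ['d', 'b', 'c', 'e'] -> ['e', 'd', 'b', 'c']
'c': index 3 in ['e', 'd', 'b', 'c'] -> ['c', 'e', 'd', 'b']
'd': index 2 in ['c', 'e', 'd', 'b'] -> ['d', 'c', 'e', 'b']
'd': index 0 in ['d', 'c', 'e', 'b'] -> ['d', 'c', 'e', 'b']
'e': index 2 in ['d', 'c', 'e', 'b'] -> ['e', 'd', 'c', 'b']
'b': index 3 in ['e', 'd', 'c', 'b'] -> ['b', 'e', 'd', 'c']
'c': index 3 in ['b', 'e', 'd', 'c'] -> ['c', 'b', 'e', 'd']
'b': index 1 in ['c', 'b', 'e', 'd'] -> ['b', 'c', 'e', 'd']


Output: [2, 0, 3, 3, 2, 0, 2, 3, 3, 1]


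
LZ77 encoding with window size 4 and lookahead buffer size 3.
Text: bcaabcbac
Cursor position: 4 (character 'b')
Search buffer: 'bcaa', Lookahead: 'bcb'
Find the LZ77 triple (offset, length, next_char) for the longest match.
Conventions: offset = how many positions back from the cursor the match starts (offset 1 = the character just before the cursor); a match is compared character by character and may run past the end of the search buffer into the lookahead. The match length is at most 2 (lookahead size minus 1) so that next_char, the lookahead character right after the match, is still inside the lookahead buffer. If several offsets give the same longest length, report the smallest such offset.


Try each offset into the search buffer:
  offset=1 (pos 3, char 'a'): match length 0
  offset=2 (pos 2, char 'a'): match length 0
  offset=3 (pos 1, char 'c'): match length 0
  offset=4 (pos 0, char 'b'): match length 2
Longest match has length 2 at offset 4.
next_char = character at position 4 + 2 = 6 -> 'b'

Best match: offset=4, length=2 (matching 'bc' starting at position 0)
LZ77 triple: (4, 2, 'b')


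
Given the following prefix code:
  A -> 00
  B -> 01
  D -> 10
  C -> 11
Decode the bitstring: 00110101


Decoding step by step:
Bits 00 -> A
Bits 11 -> C
Bits 01 -> B
Bits 01 -> B


Decoded message: ACBB


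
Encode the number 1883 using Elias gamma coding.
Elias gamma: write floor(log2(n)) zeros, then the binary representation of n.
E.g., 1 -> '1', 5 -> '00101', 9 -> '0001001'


num_bits = floor(log2(1883)) + 1 = 11
leading_zeros = num_bits - 1 = 10
binary(1883) = 11101011011

Elias gamma(1883) = '0000000000' + '11101011011' = 000000000011101011011 (21 bits)


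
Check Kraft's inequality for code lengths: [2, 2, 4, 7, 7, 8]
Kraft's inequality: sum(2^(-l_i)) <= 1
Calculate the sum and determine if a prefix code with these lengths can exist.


Sum = 2^(-2) + 2^(-2) + 2^(-4) + 2^(-7) + 2^(-7) + 2^(-8)
    = 0.25 + 0.25 + 0.0625 + 0.0078125 + 0.0078125 + 0.00390625
    = 149/256 = 0.58203125
Since 0.58203125 <= 1, Kraft's inequality IS satisfied.
A prefix code with these lengths CAN exist.

Kraft sum = 0.58203125. Satisfied.


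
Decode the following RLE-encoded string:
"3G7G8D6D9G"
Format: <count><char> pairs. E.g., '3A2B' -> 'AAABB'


Expanding each <count><char> pair:
  3G -> 'GGG'
  7G -> 'GGGGGGG'
  8D -> 'DDDDDDDD'
  6D -> 'DDDDDD'
  9G -> 'GGGGGGGGG'

Decoded = GGGGGGGGGGDDDDDDDDDDDDDDGGGGGGGGG


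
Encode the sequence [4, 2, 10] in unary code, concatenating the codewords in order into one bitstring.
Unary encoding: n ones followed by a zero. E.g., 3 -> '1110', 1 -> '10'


Encode each number as n ones followed by a terminating 0:
  4 -> 11110 (5 bits)
  2 -> 110 (3 bits)
  10 -> 11111111110 (11 bits)
Total length = 5 + 3 + 11 = 19 bits.

Unary([4, 2, 10]) = 1111011011111111110 (19 bits)


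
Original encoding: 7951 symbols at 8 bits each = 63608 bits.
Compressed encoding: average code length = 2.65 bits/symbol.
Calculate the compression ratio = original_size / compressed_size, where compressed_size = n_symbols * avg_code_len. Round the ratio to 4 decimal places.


original_size = n_symbols * orig_bits = 7951 * 8 = 63608 bits
compressed_size = n_symbols * avg_code_len = 7951 * 2.65 = 21070.15 bits
ratio = original_size / compressed_size = 63608 / 21070.15 = 3.0189

Compression ratio = 3.0189


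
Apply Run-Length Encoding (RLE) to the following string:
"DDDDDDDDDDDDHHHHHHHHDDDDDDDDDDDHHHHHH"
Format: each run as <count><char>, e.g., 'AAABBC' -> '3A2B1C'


Scanning runs left to right:
  i=0: run of 'D' x 12 -> '12D'
  i=12: run of 'H' x 8 -> '8H'
  i=20: run of 'D' x 11 -> '11D'
  i=31: run of 'H' x 6 -> '6H'

RLE = 12D8H11D6H


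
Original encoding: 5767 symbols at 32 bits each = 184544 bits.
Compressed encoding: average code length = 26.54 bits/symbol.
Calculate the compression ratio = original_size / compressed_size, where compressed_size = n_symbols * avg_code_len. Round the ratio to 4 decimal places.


original_size = n_symbols * orig_bits = 5767 * 32 = 184544 bits
compressed_size = n_symbols * avg_code_len = 5767 * 26.54 = 153056.18 bits
ratio = original_size / compressed_size = 184544 / 153056.18 = 1.2057

Compression ratio = 1.2057


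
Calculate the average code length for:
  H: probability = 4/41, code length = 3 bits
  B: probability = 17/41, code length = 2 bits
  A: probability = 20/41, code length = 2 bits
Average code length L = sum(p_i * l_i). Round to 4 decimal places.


Weighted contributions p_i * l_i:
  H: (4/41) * 3 = 12/41
  B: (17/41) * 2 = 34/41
  A: (20/41) * 2 = 40/41
Sum = (12 + 34 + 40)/41 = 86/41

L = 86/41 = 2.0976 bits/symbol


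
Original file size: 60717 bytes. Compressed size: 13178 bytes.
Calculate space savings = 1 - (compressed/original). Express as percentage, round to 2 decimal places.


ratio = compressed/original = 13178/60717 = 0.21704
savings = 1 - ratio = 1 - 0.21704 = 0.78296
as a percentage: 0.78296 * 100 = 78.3%

Space savings = 1 - 13178/60717 = 78.3%


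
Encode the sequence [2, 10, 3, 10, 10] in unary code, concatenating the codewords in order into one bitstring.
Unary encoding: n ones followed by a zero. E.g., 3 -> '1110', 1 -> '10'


Encode each number as n ones followed by a terminating 0:
  2 -> 110 (3 bits)
  10 -> 11111111110 (11 bits)
  3 -> 1110 (4 bits)
  10 -> 11111111110 (11 bits)
  10 -> 11111111110 (11 bits)
Total length = 3 + 11 + 4 + 11 + 11 = 40 bits.

Unary([2, 10, 3, 10, 10]) = 1101111111111011101111111111011111111110 (40 bits)


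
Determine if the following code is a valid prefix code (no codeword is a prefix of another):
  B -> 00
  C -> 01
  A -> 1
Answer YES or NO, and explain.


Checking each pair (does one codeword prefix another?):
  B='00' vs C='01': no prefix
  B='00' vs A='1': no prefix
  C='01' vs B='00': no prefix
  C='01' vs A='1': no prefix
  A='1' vs B='00': no prefix
  A='1' vs C='01': no prefix
No violation found over all pairs.

YES -- this is a valid prefix code. No codeword is a prefix of any other codeword.


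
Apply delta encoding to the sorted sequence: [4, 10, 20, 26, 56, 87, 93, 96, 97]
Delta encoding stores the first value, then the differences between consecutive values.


First value: 4
Deltas:
  10 - 4 = 6
  20 - 10 = 10
  26 - 20 = 6
  56 - 26 = 30
  87 - 56 = 31
  93 - 87 = 6
  96 - 93 = 3
  97 - 96 = 1


Delta encoded: [4, 6, 10, 6, 30, 31, 6, 3, 1]


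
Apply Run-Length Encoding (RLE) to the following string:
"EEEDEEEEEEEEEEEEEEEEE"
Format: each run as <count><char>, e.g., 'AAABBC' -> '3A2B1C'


Scanning runs left to right:
  i=0: run of 'E' x 3 -> '3E'
  i=3: run of 'D' x 1 -> '1D'
  i=4: run of 'E' x 17 -> '17E'

RLE = 3E1D17E


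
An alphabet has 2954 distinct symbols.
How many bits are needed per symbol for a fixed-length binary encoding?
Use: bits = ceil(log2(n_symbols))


log2(2954) = 11.5285
Bracket: 2^11 = 2048 < 2954 <= 2^12 = 4096
So ceil(log2(2954)) = 12

bits = ceil(log2(2954)) = ceil(11.5285) = 12 bits


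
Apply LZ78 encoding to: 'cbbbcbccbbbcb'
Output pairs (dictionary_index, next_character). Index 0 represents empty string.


LZ78 encoding steps:
Dictionary: {0: ''}
Step 1: w='' (idx 0), next='c' -> output (0, 'c'), add 'c' as idx 1
Step 2: w='' (idx 0), next='b' -> output (0, 'b'), add 'b' as idx 2
Step 3: w='b' (idx 2), next='b' -> output (2, 'b'), add 'bb' as idx 3
Step 4: w='c' (idx 1), next='b' -> output (1, 'b'), add 'cb' as idx 4
Step 5: w='c' (idx 1), next='c' -> output (1, 'c'), add 'cc' as idx 5
Step 6: w='bb' (idx 3), next='b' -> output (3, 'b'), add 'bbb' as idx 6
Step 7: w='cb' (idx 4), end of input -> output (4, '')


Encoded: [(0, 'c'), (0, 'b'), (2, 'b'), (1, 'b'), (1, 'c'), (3, 'b'), (4, '')]


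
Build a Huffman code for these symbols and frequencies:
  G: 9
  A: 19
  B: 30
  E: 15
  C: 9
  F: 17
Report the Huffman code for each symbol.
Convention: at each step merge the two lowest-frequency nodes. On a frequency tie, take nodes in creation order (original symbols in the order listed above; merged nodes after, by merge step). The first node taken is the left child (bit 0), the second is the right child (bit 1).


Huffman tree construction:
Step 1: Merge G(9) + C(9) = 18
Step 2: Merge E(15) + F(17) = 32
Step 3: Merge (G+C)(18) + A(19) = 37
Step 4: Merge B(30) + (E+F)(32) = 62
Step 5: Merge ((G+C)+A)(37) + (B+(E+F))(62) = 99
Read each symbol's code off the tree from the root (left child = 0, right child = 1).

Codes:
  G: 000 (length 3)
  A: 01 (length 2)
  B: 10 (length 2)
  E: 110 (length 3)
  C: 001 (length 3)
  F: 111 (length 3)
Average code length: 248/99 = 2.5051 bits/symbol


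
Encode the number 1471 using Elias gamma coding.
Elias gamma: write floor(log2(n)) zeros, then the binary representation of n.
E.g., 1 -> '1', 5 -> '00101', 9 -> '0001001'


num_bits = floor(log2(1471)) + 1 = 11
leading_zeros = num_bits - 1 = 10
binary(1471) = 10110111111

Elias gamma(1471) = '0000000000' + '10110111111' = 000000000010110111111 (21 bits)


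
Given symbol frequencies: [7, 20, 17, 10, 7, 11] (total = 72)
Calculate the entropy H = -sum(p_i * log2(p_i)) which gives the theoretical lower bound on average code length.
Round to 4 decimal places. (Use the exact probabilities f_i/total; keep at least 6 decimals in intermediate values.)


Per-symbol terms -p_i * log2(p_i) with p_i = f_i/72:
  p = 7/72 = 0.097222: log2(p) = -3.362570, -p*log2(p) = 0.326917
  p = 20/72 = 0.277778: log2(p) = -1.847997, -p*log2(p) = 0.513332
  p = 17/72 = 0.236111: log2(p) = -2.082462, -p*log2(p) = 0.491692
  p = 10/72 = 0.138889: log2(p) = -2.847997, -p*log2(p) = 0.395555
  p = 7/72 = 0.097222: log2(p) = -3.362570, -p*log2(p) = 0.326917
  p = 11/72 = 0.152778: log2(p) = -2.710493, -p*log2(p) = 0.414103
H = 0.326917 + 0.513332 + 0.491692 + 0.395555 + 0.326917 + 0.414103 = 2.468516

H = 2.4685 bits/symbol


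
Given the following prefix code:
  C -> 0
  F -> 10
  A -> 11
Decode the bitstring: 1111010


Decoding step by step:
Bits 11 -> A
Bits 11 -> A
Bits 0 -> C
Bits 10 -> F


Decoded message: AACF


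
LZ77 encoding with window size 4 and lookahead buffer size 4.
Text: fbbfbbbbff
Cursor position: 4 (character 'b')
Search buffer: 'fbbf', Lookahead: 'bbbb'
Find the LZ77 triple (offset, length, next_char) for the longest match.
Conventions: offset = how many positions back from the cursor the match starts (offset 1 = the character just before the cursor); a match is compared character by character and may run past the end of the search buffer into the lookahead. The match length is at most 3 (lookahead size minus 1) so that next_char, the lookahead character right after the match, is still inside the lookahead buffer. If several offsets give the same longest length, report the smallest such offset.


Try each offset into the search buffer:
  offset=1 (pos 3, char 'f'): match length 0
  offset=2 (pos 2, char 'b'): match length 1
  offset=3 (pos 1, char 'b'): match length 2
  offset=4 (pos 0, char 'f'): match length 0
Longest match has length 2 at offset 3.
next_char = character at position 4 + 2 = 6 -> 'b'

Best match: offset=3, length=2 (matching 'bb' starting at position 1)
LZ77 triple: (3, 2, 'b')


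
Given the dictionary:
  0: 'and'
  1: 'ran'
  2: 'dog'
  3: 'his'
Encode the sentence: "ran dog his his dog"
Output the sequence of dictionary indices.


Look up each word in the dictionary:
  'ran' -> 1
  'dog' -> 2
  'his' -> 3
  'his' -> 3
  'dog' -> 2

Encoded: [1, 2, 3, 3, 2]


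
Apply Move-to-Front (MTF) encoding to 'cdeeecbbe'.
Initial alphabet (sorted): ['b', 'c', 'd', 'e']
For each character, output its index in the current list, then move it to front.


MTF encoding:
'c': index 1 in ['b', 'c', 'd', 'e'] -> ['c', 'b', 'd', 'e']
'd': index 2 in ['c', 'b', 'd', 'e'] -> ['d', 'c', 'b', 'e']
'e': index 3 in ['d', 'c', 'b', 'e'] -> ['e', 'd', 'c', 'b']
'e': index 0 in ['e', 'd', 'c', 'b'] -> ['e', 'd', 'c', 'b']
'e': index 0 in ['e', 'd', 'c', 'b'] -> ['e', 'd', 'c', 'b']
'c': index 2 in ['e', 'd', 'c', 'b'] -> ['c', 'e', 'd', 'b']
'b': index 3 in ['c', 'e', 'd', 'b'] -> ['b', 'c', 'e', 'd']
'b': index 0 in ['b', 'c', 'e', 'd'] -> ['b', 'c', 'e', 'd']
'e': index 2 in ['b', 'c', 'e', 'd'] -> ['e', 'b', 'c', 'd']


Output: [1, 2, 3, 0, 0, 2, 3, 0, 2]


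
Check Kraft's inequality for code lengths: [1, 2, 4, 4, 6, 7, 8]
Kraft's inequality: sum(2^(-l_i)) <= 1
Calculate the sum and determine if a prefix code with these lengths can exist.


Sum = 2^(-1) + 2^(-2) + 2^(-4) + 2^(-4) + 2^(-6) + 2^(-7) + 2^(-8)
    = 0.5 + 0.25 + 0.0625 + 0.0625 + 0.015625 + 0.0078125 + 0.00390625
    = 231/256 = 0.90234375
Since 0.90234375 <= 1, Kraft's inequality IS satisfied.
A prefix code with these lengths CAN exist.

Kraft sum = 0.90234375. Satisfied.


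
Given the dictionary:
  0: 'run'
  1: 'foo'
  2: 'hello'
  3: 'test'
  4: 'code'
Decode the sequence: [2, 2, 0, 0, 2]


Look up each index in the dictionary:
  2 -> 'hello'
  2 -> 'hello'
  0 -> 'run'
  0 -> 'run'
  2 -> 'hello'

Decoded: "hello hello run run hello"


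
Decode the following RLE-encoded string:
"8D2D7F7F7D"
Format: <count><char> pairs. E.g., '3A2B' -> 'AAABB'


Expanding each <count><char> pair:
  8D -> 'DDDDDDDD'
  2D -> 'DD'
  7F -> 'FFFFFFF'
  7F -> 'FFFFFFF'
  7D -> 'DDDDDDD'

Decoded = DDDDDDDDDDFFFFFFFFFFFFFFDDDDDDD


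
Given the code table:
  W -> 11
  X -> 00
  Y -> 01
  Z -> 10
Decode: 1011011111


Decoding:
10 -> Z
11 -> W
01 -> Y
11 -> W
11 -> W


Result: ZWYWW


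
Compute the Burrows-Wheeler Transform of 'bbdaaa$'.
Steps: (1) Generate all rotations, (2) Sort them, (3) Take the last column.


Rotations (sorted):
  0: $bbdaaa -> last char: a
  1: a$bbdaa -> last char: a
  2: aa$bbda -> last char: a
  3: aaa$bbd -> last char: d
  4: bbdaaa$ -> last char: $
  5: bdaaa$b -> last char: b
  6: daaa$bb -> last char: b


BWT = aaad$bb


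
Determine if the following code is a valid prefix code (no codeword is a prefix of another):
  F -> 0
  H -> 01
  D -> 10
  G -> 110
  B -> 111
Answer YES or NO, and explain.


Checking each pair (does one codeword prefix another?):
  F='0' vs H='01': prefix -- VIOLATION

NO -- this is NOT a valid prefix code. F (0) is a prefix of H (01).


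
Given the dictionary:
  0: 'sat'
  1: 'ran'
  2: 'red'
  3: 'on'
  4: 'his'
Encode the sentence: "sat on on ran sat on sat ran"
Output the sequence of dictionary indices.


Look up each word in the dictionary:
  'sat' -> 0
  'on' -> 3
  'on' -> 3
  'ran' -> 1
  'sat' -> 0
  'on' -> 3
  'sat' -> 0
  'ran' -> 1

Encoded: [0, 3, 3, 1, 0, 3, 0, 1]


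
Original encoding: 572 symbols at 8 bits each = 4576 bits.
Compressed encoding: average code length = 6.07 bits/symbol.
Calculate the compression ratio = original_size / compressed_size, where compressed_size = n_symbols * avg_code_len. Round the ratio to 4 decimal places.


original_size = n_symbols * orig_bits = 572 * 8 = 4576 bits
compressed_size = n_symbols * avg_code_len = 572 * 6.07 = 3472.04 bits
ratio = original_size / compressed_size = 4576 / 3472.04 = 1.318

Compression ratio = 1.318


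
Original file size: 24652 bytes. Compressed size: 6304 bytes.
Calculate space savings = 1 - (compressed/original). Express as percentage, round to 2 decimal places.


ratio = compressed/original = 6304/24652 = 0.25572
savings = 1 - ratio = 1 - 0.25572 = 0.74428
as a percentage: 0.74428 * 100 = 74.43%

Space savings = 1 - 6304/24652 = 74.43%


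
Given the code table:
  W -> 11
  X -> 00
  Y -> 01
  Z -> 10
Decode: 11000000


Decoding:
11 -> W
00 -> X
00 -> X
00 -> X


Result: WXXX


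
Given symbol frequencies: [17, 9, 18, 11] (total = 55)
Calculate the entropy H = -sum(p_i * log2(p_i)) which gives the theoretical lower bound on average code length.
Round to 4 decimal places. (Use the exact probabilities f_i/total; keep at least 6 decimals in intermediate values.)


Per-symbol terms -p_i * log2(p_i) with p_i = f_i/55:
  p = 17/55 = 0.309091: log2(p) = -1.693897, -p*log2(p) = 0.523568
  p = 9/55 = 0.163636: log2(p) = -2.611435, -p*log2(p) = 0.427326
  p = 18/55 = 0.327273: log2(p) = -1.611435, -p*log2(p) = 0.527379
  p = 11/55 = 0.200000: log2(p) = -2.321928, -p*log2(p) = 0.464386
H = 0.523568 + 0.427326 + 0.527379 + 0.464386 = 1.942659

H = 1.9427 bits/symbol


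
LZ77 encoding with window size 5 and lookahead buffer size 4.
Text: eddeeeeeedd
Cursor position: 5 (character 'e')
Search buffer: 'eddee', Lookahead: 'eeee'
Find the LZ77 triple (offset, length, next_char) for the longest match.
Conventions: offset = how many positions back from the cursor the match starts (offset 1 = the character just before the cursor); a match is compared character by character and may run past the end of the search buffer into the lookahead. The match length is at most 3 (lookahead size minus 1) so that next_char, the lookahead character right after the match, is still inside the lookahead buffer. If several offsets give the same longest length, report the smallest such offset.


Try each offset into the search buffer:
  offset=1 (pos 4, char 'e'): match length 3
  offset=2 (pos 3, char 'e'): match length 3
  offset=3 (pos 2, char 'd'): match length 0
  offset=4 (pos 1, char 'd'): match length 0
  offset=5 (pos 0, char 'e'): match length 1
Longest match has length 3, found at offsets 1, 2; take the smallest, offset 1.
next_char = character at position 5 + 3 = 8 -> 'e'

Best match: offset=1, length=3 (matching 'eee' starting at position 4)
LZ77 triple: (1, 3, 'e')


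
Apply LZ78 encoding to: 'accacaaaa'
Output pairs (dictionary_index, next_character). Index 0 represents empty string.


LZ78 encoding steps:
Dictionary: {0: ''}
Step 1: w='' (idx 0), next='a' -> output (0, 'a'), add 'a' as idx 1
Step 2: w='' (idx 0), next='c' -> output (0, 'c'), add 'c' as idx 2
Step 3: w='c' (idx 2), next='a' -> output (2, 'a'), add 'ca' as idx 3
Step 4: w='ca' (idx 3), next='a' -> output (3, 'a'), add 'caa' as idx 4
Step 5: w='a' (idx 1), next='a' -> output (1, 'a'), add 'aa' as idx 5


Encoded: [(0, 'a'), (0, 'c'), (2, 'a'), (3, 'a'), (1, 'a')]


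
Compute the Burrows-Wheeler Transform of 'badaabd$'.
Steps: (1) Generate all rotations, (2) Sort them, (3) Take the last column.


Rotations (sorted):
  0: $badaabd -> last char: d
  1: aabd$bad -> last char: d
  2: abd$bada -> last char: a
  3: adaabd$b -> last char: b
  4: badaabd$ -> last char: $
  5: bd$badaa -> last char: a
  6: d$badaab -> last char: b
  7: daabd$ba -> last char: a


BWT = ddab$aba


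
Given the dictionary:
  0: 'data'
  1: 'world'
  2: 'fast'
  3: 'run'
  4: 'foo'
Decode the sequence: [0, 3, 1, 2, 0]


Look up each index in the dictionary:
  0 -> 'data'
  3 -> 'run'
  1 -> 'world'
  2 -> 'fast'
  0 -> 'data'

Decoded: "data run world fast data"


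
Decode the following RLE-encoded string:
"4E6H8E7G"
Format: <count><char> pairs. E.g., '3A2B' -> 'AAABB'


Expanding each <count><char> pair:
  4E -> 'EEEE'
  6H -> 'HHHHHH'
  8E -> 'EEEEEEEE'
  7G -> 'GGGGGGG'

Decoded = EEEEHHHHHHEEEEEEEEGGGGGGG


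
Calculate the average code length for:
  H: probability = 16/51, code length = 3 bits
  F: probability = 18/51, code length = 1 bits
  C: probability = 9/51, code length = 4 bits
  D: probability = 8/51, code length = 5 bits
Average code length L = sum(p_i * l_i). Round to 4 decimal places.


Weighted contributions p_i * l_i:
  H: (16/51) * 3 = 48/51
  F: (18/51) * 1 = 18/51
  C: (9/51) * 4 = 36/51
  D: (8/51) * 5 = 40/51
Sum = (48 + 18 + 36 + 40)/51 = 142/51

L = 142/51 = 2.7843 bits/symbol


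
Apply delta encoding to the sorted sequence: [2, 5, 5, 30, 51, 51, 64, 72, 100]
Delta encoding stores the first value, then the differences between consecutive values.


First value: 2
Deltas:
  5 - 2 = 3
  5 - 5 = 0
  30 - 5 = 25
  51 - 30 = 21
  51 - 51 = 0
  64 - 51 = 13
  72 - 64 = 8
  100 - 72 = 28


Delta encoded: [2, 3, 0, 25, 21, 0, 13, 8, 28]


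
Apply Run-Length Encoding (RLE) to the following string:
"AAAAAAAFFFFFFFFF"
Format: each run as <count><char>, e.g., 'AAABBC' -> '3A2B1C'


Scanning runs left to right:
  i=0: run of 'A' x 7 -> '7A'
  i=7: run of 'F' x 9 -> '9F'

RLE = 7A9F


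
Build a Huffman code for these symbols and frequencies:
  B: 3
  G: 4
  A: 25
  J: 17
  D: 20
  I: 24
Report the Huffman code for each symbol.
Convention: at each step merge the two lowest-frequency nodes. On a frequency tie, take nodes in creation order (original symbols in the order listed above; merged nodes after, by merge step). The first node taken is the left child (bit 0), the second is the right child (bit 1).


Huffman tree construction:
Step 1: Merge B(3) + G(4) = 7
Step 2: Merge (B+G)(7) + J(17) = 24
Step 3: Merge D(20) + I(24) = 44
Step 4: Merge ((B+G)+J)(24) + A(25) = 49
Step 5: Merge (D+I)(44) + (((B+G)+J)+A)(49) = 93
Read each symbol's code off the tree from the root (left child = 0, right child = 1).

Codes:
  B: 1000 (length 4)
  G: 1001 (length 4)
  A: 11 (length 2)
  J: 101 (length 3)
  D: 00 (length 2)
  I: 01 (length 2)
Average code length: 217/93 = 2.3333 bits/symbol


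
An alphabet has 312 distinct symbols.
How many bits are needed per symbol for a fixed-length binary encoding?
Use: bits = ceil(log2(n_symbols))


log2(312) = 8.2854
Bracket: 2^8 = 256 < 312 <= 2^9 = 512
So ceil(log2(312)) = 9

bits = ceil(log2(312)) = ceil(8.2854) = 9 bits


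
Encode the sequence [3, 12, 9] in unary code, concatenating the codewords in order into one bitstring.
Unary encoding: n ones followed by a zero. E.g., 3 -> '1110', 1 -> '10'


Encode each number as n ones followed by a terminating 0:
  3 -> 1110 (4 bits)
  12 -> 1111111111110 (13 bits)
  9 -> 1111111110 (10 bits)
Total length = 4 + 13 + 10 = 27 bits.

Unary([3, 12, 9]) = 111011111111111101111111110 (27 bits)


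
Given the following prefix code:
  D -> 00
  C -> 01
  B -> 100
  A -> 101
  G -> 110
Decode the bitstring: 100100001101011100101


Decoding step by step:
Bits 100 -> B
Bits 100 -> B
Bits 00 -> D
Bits 110 -> G
Bits 101 -> A
Bits 110 -> G
Bits 01 -> C
Bits 01 -> C


Decoded message: BBDGAGCC


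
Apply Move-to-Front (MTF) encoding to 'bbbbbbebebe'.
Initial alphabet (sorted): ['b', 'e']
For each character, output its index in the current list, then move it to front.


MTF encoding:
'b': index 0 in ['b', 'e'] -> ['b', 'e']
'b': index 0 in ['b', 'e'] -> ['b', 'e']
'b': index 0 in ['b', 'e'] -> ['b', 'e']
'b': index 0 in ['b', 'e'] -> ['b', 'e']
'b': index 0 in ['b', 'e'] -> ['b', 'e']
'b': index 0 in ['b', 'e'] -> ['b', 'e']
'e': index 1 in ['b', 'e'] -> ['e', 'b']
'b': index 1 in ['e', 'b'] -> ['b', 'e']
'e': index 1 in ['b', 'e'] -> ['e', 'b']
'b': index 1 in ['e', 'b'] -> ['b', 'e']
'e': index 1 in ['b', 'e'] -> ['e', 'b']


Output: [0, 0, 0, 0, 0, 0, 1, 1, 1, 1, 1]


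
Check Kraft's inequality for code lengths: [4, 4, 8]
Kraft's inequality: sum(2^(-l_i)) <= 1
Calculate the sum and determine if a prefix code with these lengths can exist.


Sum = 2^(-4) + 2^(-4) + 2^(-8)
    = 0.0625 + 0.0625 + 0.00390625
    = 33/256 = 0.12890625
Since 0.12890625 <= 1, Kraft's inequality IS satisfied.
A prefix code with these lengths CAN exist.

Kraft sum = 0.12890625. Satisfied.


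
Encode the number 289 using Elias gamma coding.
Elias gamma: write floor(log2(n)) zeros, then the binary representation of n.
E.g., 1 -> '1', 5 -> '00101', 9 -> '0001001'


num_bits = floor(log2(289)) + 1 = 9
leading_zeros = num_bits - 1 = 8
binary(289) = 100100001

Elias gamma(289) = '00000000' + '100100001' = 00000000100100001 (17 bits)


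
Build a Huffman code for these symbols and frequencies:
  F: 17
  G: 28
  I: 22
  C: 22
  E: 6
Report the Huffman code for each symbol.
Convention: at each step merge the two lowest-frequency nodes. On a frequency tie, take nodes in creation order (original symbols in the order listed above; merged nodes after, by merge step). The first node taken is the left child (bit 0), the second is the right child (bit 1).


Huffman tree construction:
Step 1: Merge E(6) + F(17) = 23
Step 2: Merge I(22) + C(22) = 44
Step 3: Merge (E+F)(23) + G(28) = 51
Step 4: Merge (I+C)(44) + ((E+F)+G)(51) = 95
Read each symbol's code off the tree from the root (left child = 0, right child = 1).

Codes:
  F: 101 (length 3)
  G: 11 (length 2)
  I: 00 (length 2)
  C: 01 (length 2)
  E: 100 (length 3)
Average code length: 213/95 = 2.2421 bits/symbol


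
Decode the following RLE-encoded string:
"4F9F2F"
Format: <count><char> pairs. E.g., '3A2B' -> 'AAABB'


Expanding each <count><char> pair:
  4F -> 'FFFF'
  9F -> 'FFFFFFFFF'
  2F -> 'FF'

Decoded = FFFFFFFFFFFFFFF


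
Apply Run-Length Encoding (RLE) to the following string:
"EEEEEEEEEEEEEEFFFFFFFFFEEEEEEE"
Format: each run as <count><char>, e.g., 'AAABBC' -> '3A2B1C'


Scanning runs left to right:
  i=0: run of 'E' x 14 -> '14E'
  i=14: run of 'F' x 9 -> '9F'
  i=23: run of 'E' x 7 -> '7E'

RLE = 14E9F7E


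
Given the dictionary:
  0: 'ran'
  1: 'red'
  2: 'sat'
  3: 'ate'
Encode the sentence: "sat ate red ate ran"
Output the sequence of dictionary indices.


Look up each word in the dictionary:
  'sat' -> 2
  'ate' -> 3
  'red' -> 1
  'ate' -> 3
  'ran' -> 0

Encoded: [2, 3, 1, 3, 0]


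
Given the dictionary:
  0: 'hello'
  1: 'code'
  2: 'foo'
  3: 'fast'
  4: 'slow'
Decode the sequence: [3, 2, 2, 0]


Look up each index in the dictionary:
  3 -> 'fast'
  2 -> 'foo'
  2 -> 'foo'
  0 -> 'hello'

Decoded: "fast foo foo hello"


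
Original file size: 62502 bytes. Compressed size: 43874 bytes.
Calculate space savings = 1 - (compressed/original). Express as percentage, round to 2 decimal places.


ratio = compressed/original = 43874/62502 = 0.701962
savings = 1 - ratio = 1 - 0.701962 = 0.298038
as a percentage: 0.298038 * 100 = 29.8%

Space savings = 1 - 43874/62502 = 29.8%


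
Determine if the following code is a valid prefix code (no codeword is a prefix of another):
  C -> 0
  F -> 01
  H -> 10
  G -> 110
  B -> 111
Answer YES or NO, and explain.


Checking each pair (does one codeword prefix another?):
  C='0' vs F='01': prefix -- VIOLATION

NO -- this is NOT a valid prefix code. C (0) is a prefix of F (01).


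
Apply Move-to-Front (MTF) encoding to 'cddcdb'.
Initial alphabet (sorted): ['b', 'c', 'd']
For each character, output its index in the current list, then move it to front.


MTF encoding:
'c': index 1 in ['b', 'c', 'd'] -> ['c', 'b', 'd']
'd': index 2 in ['c', 'b', 'd'] -> ['d', 'c', 'b']
'd': index 0 in ['d', 'c', 'b'] -> ['d', 'c', 'b']
'c': index 1 in ['d', 'c', 'b'] -> ['c', 'd', 'b']
'd': index 1 in ['c', 'd', 'b'] -> ['d', 'c', 'b']
'b': index 2 in ['d', 'c', 'b'] -> ['b', 'd', 'c']


Output: [1, 2, 0, 1, 1, 2]


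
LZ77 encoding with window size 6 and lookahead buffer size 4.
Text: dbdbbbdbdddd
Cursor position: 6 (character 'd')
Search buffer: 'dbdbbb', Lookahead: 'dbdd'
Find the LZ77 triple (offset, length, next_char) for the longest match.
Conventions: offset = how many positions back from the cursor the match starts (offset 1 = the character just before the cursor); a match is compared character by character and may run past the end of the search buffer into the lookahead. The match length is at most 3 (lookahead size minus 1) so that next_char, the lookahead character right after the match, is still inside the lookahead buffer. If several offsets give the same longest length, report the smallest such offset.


Try each offset into the search buffer:
  offset=1 (pos 5, char 'b'): match length 0
  offset=2 (pos 4, char 'b'): match length 0
  offset=3 (pos 3, char 'b'): match length 0
  offset=4 (pos 2, char 'd'): match length 2
  offset=5 (pos 1, char 'b'): match length 0
  offset=6 (pos 0, char 'd'): match length 3
Longest match has length 3 at offset 6.
next_char = character at position 6 + 3 = 9 -> 'd'

Best match: offset=6, length=3 (matching 'dbd' starting at position 0)
LZ77 triple: (6, 3, 'd')


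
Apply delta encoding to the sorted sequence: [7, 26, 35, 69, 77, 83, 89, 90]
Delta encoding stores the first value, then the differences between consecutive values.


First value: 7
Deltas:
  26 - 7 = 19
  35 - 26 = 9
  69 - 35 = 34
  77 - 69 = 8
  83 - 77 = 6
  89 - 83 = 6
  90 - 89 = 1


Delta encoded: [7, 19, 9, 34, 8, 6, 6, 1]


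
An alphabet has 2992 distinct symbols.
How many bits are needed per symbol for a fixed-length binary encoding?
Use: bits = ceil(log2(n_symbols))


log2(2992) = 11.5469
Bracket: 2^11 = 2048 < 2992 <= 2^12 = 4096
So ceil(log2(2992)) = 12

bits = ceil(log2(2992)) = ceil(11.5469) = 12 bits


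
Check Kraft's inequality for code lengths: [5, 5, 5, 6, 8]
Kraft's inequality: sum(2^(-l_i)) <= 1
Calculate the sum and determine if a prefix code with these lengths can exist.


Sum = 2^(-5) + 2^(-5) + 2^(-5) + 2^(-6) + 2^(-8)
    = 0.03125 + 0.03125 + 0.03125 + 0.015625 + 0.00390625
    = 29/256 = 0.11328125
Since 0.11328125 <= 1, Kraft's inequality IS satisfied.
A prefix code with these lengths CAN exist.

Kraft sum = 0.11328125. Satisfied.


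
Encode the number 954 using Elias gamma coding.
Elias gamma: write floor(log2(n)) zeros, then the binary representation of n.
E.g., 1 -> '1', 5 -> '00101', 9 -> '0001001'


num_bits = floor(log2(954)) + 1 = 10
leading_zeros = num_bits - 1 = 9
binary(954) = 1110111010

Elias gamma(954) = '000000000' + '1110111010' = 0000000001110111010 (19 bits)


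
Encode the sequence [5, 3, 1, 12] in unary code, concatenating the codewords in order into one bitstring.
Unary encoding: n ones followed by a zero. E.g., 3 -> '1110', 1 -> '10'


Encode each number as n ones followed by a terminating 0:
  5 -> 111110 (6 bits)
  3 -> 1110 (4 bits)
  1 -> 10 (2 bits)
  12 -> 1111111111110 (13 bits)
Total length = 6 + 4 + 2 + 13 = 25 bits.

Unary([5, 3, 1, 12]) = 1111101110101111111111110 (25 bits)


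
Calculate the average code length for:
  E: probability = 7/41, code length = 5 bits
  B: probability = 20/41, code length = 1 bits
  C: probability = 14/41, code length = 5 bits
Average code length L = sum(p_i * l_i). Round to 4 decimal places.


Weighted contributions p_i * l_i:
  E: (7/41) * 5 = 35/41
  B: (20/41) * 1 = 20/41
  C: (14/41) * 5 = 70/41
Sum = (35 + 20 + 70)/41 = 125/41

L = 125/41 = 3.0488 bits/symbol
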